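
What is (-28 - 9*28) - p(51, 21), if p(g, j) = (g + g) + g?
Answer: -433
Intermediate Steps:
p(g, j) = 3*g (p(g, j) = 2*g + g = 3*g)
(-28 - 9*28) - p(51, 21) = (-28 - 9*28) - 3*51 = (-28 - 252) - 1*153 = -280 - 153 = -433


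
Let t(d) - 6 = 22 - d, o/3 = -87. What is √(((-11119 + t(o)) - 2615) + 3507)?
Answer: I*√9938 ≈ 99.689*I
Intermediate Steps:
o = -261 (o = 3*(-87) = -261)
t(d) = 28 - d (t(d) = 6 + (22 - d) = 28 - d)
√(((-11119 + t(o)) - 2615) + 3507) = √(((-11119 + (28 - 1*(-261))) - 2615) + 3507) = √(((-11119 + (28 + 261)) - 2615) + 3507) = √(((-11119 + 289) - 2615) + 3507) = √((-10830 - 2615) + 3507) = √(-13445 + 3507) = √(-9938) = I*√9938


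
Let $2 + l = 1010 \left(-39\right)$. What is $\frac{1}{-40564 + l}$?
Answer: $- \frac{1}{79956} \approx -1.2507 \cdot 10^{-5}$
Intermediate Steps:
$l = -39392$ ($l = -2 + 1010 \left(-39\right) = -2 - 39390 = -39392$)
$\frac{1}{-40564 + l} = \frac{1}{-40564 - 39392} = \frac{1}{-79956} = - \frac{1}{79956}$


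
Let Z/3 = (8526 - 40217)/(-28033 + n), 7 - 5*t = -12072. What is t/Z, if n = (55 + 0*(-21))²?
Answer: 100690544/158455 ≈ 635.45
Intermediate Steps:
n = 3025 (n = (55 + 0)² = 55² = 3025)
t = 12079/5 (t = 7/5 - ⅕*(-12072) = 7/5 + 12072/5 = 12079/5 ≈ 2415.8)
Z = 31691/8336 (Z = 3*((8526 - 40217)/(-28033 + 3025)) = 3*(-31691/(-25008)) = 3*(-31691*(-1/25008)) = 3*(31691/25008) = 31691/8336 ≈ 3.8017)
t/Z = 12079/(5*(31691/8336)) = (12079/5)*(8336/31691) = 100690544/158455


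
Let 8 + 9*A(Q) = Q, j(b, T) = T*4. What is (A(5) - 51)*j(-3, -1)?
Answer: 616/3 ≈ 205.33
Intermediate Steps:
j(b, T) = 4*T
A(Q) = -8/9 + Q/9
(A(5) - 51)*j(-3, -1) = ((-8/9 + (⅑)*5) - 51)*(4*(-1)) = ((-8/9 + 5/9) - 51)*(-4) = (-⅓ - 51)*(-4) = -154/3*(-4) = 616/3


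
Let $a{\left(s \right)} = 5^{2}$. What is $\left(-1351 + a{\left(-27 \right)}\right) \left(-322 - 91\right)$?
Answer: $547638$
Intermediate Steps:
$a{\left(s \right)} = 25$
$\left(-1351 + a{\left(-27 \right)}\right) \left(-322 - 91\right) = \left(-1351 + 25\right) \left(-322 - 91\right) = \left(-1326\right) \left(-413\right) = 547638$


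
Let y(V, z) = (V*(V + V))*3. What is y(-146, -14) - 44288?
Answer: 83608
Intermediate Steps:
y(V, z) = 6*V² (y(V, z) = (V*(2*V))*3 = (2*V²)*3 = 6*V²)
y(-146, -14) - 44288 = 6*(-146)² - 44288 = 6*21316 - 44288 = 127896 - 44288 = 83608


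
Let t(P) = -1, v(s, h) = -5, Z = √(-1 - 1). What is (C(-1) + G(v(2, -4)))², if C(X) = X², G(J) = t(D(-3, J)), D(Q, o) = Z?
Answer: 0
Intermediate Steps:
Z = I*√2 (Z = √(-2) = I*√2 ≈ 1.4142*I)
D(Q, o) = I*√2
G(J) = -1
(C(-1) + G(v(2, -4)))² = ((-1)² - 1)² = (1 - 1)² = 0² = 0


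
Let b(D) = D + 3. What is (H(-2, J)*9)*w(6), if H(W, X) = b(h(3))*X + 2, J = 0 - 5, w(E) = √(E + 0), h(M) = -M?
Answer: 18*√6 ≈ 44.091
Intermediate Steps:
b(D) = 3 + D
w(E) = √E
J = -5
H(W, X) = 2 (H(W, X) = (3 - 1*3)*X + 2 = (3 - 3)*X + 2 = 0*X + 2 = 0 + 2 = 2)
(H(-2, J)*9)*w(6) = (2*9)*√6 = 18*√6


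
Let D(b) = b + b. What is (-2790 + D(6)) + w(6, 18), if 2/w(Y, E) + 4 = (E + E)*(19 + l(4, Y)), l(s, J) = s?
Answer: -1144535/412 ≈ -2778.0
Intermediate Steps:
w(Y, E) = 2/(-4 + 46*E) (w(Y, E) = 2/(-4 + (E + E)*(19 + 4)) = 2/(-4 + (2*E)*23) = 2/(-4 + 46*E))
D(b) = 2*b
(-2790 + D(6)) + w(6, 18) = (-2790 + 2*6) + 1/(-2 + 23*18) = (-2790 + 12) + 1/(-2 + 414) = -2778 + 1/412 = -1144535/412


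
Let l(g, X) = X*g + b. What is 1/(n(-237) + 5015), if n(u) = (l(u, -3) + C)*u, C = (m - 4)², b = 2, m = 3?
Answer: -1/164203 ≈ -6.0900e-6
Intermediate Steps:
l(g, X) = 2 + X*g (l(g, X) = X*g + 2 = 2 + X*g)
C = 1 (C = (3 - 4)² = (-1)² = 1)
n(u) = u*(3 - 3*u) (n(u) = ((2 - 3*u) + 1)*u = (3 - 3*u)*u = u*(3 - 3*u))
1/(n(-237) + 5015) = 1/(3*(-237)*(1 - 1*(-237)) + 5015) = 1/(3*(-237)*(1 + 237) + 5015) = 1/(3*(-237)*238 + 5015) = 1/(-169218 + 5015) = 1/(-164203) = -1/164203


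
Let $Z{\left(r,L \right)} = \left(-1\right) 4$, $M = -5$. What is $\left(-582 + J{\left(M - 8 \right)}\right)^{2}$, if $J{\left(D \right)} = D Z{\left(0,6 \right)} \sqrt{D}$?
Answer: $303572 - 60528 i \sqrt{13} \approx 3.0357 \cdot 10^{5} - 2.1824 \cdot 10^{5} i$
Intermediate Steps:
$Z{\left(r,L \right)} = -4$
$J{\left(D \right)} = - 4 D^{\frac{3}{2}}$ ($J{\left(D \right)} = D \left(-4\right) \sqrt{D} = - 4 D \sqrt{D} = - 4 D^{\frac{3}{2}}$)
$\left(-582 + J{\left(M - 8 \right)}\right)^{2} = \left(-582 - 4 \left(-5 - 8\right)^{\frac{3}{2}}\right)^{2} = \left(-582 - 4 \left(-13\right)^{\frac{3}{2}}\right)^{2} = \left(-582 - 4 \left(- 13 i \sqrt{13}\right)\right)^{2} = \left(-582 + 52 i \sqrt{13}\right)^{2}$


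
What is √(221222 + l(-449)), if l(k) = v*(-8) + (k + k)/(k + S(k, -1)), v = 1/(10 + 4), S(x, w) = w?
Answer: √2438988251/105 ≈ 470.34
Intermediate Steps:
v = 1/14 ≈ 0.071429
l(k) = -4/7 + 2*k/(-1 + k) (l(k) = (1/14)*(-8) + (k + k)/(k - 1) = -4/7 + (2*k)/(-1 + k) = -4/7 + 2*k/(-1 + k))
√(221222 + l(-449)) = √(221222 + 2*(2 + 5*(-449))/(7*(-1 - 449))) = √(221222 + (2/7)*(2 - 2245)/(-450)) = √(221222 + (2/7)*(-1/450)*(-2243)) = √(221222 + 2243/1575) = √(348426893/1575) = √2438988251/105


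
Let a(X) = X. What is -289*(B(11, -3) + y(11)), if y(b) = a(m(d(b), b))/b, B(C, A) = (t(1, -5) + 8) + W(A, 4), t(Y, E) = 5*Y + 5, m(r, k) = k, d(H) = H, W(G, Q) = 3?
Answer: -6358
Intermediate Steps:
t(Y, E) = 5 + 5*Y
B(C, A) = 21 (B(C, A) = ((5 + 5*1) + 8) + 3 = ((5 + 5) + 8) + 3 = (10 + 8) + 3 = 18 + 3 = 21)
y(b) = 1 (y(b) = b/b = 1)
-289*(B(11, -3) + y(11)) = -289*(21 + 1) = -289*22 = -6358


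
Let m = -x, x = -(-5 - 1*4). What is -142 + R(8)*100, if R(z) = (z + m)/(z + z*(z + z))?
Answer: -4853/34 ≈ -142.74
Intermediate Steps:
x = 9 (x = -(-5 - 4) = -1*(-9) = 9)
m = -9 (m = -1*9 = -9)
R(z) = (-9 + z)/(z + 2*z²) (R(z) = (z - 9)/(z + z*(z + z)) = (-9 + z)/(z + z*(2*z)) = (-9 + z)/(z + 2*z²))
-142 + R(8)*100 = -142 + ((-9 + 8)/(8*(1 + 2*8)))*100 = -142 + ((⅛)*(-1)/(1 + 16))*100 = -142 + ((⅛)*(-1)/17)*100 = -142 + ((⅛)*(1/17)*(-1))*100 = -142 - 1/136*100 = -142 - 25/34 = -4853/34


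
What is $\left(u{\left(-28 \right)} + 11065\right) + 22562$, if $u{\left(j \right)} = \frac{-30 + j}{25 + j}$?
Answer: $\frac{100939}{3} \approx 33646.0$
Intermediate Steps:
$u{\left(j \right)} = \frac{-30 + j}{25 + j}$
$\left(u{\left(-28 \right)} + 11065\right) + 22562 = \left(\frac{-30 - 28}{25 - 28} + 11065\right) + 22562 = \left(\frac{1}{-3} \left(-58\right) + 11065\right) + 22562 = \left(\left(- \frac{1}{3}\right) \left(-58\right) + 11065\right) + 22562 = \left(\frac{58}{3} + 11065\right) + 22562 = \frac{33253}{3} + 22562 = \frac{100939}{3}$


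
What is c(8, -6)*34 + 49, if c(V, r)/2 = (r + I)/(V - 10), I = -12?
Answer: 661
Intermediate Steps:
c(V, r) = 2*(-12 + r)/(-10 + V) (c(V, r) = 2*((r - 12)/(V - 10)) = 2*((-12 + r)/(-10 + V)) = 2*(-12 + r)/(-10 + V))
c(8, -6)*34 + 49 = (2*(-12 - 6)/(-10 + 8))*34 + 49 = (2*(-18)/(-2))*34 + 49 = (2*(-½)*(-18))*34 + 49 = 18*34 + 49 = 612 + 49 = 661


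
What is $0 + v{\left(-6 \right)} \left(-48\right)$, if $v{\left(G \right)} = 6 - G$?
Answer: $-576$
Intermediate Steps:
$0 + v{\left(-6 \right)} \left(-48\right) = 0 + \left(6 - -6\right) \left(-48\right) = 0 + \left(6 + 6\right) \left(-48\right) = 0 + 12 \left(-48\right) = 0 - 576 = -576$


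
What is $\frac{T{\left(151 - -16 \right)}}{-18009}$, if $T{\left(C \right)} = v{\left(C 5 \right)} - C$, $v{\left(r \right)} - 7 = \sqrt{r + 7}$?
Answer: $\frac{160}{18009} - \frac{\sqrt{842}}{18009} \approx 0.0072732$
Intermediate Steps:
$v{\left(r \right)} = 7 + \sqrt{7 + r}$ ($v{\left(r \right)} = 7 + \sqrt{r + 7} = 7 + \sqrt{7 + r}$)
$T{\left(C \right)} = 7 + \sqrt{7 + 5 C} - C$ ($T{\left(C \right)} = \left(7 + \sqrt{7 + C 5}\right) - C = \left(7 + \sqrt{7 + 5 C}\right) - C = 7 + \sqrt{7 + 5 C} - C$)
$\frac{T{\left(151 - -16 \right)}}{-18009} = \frac{7 + \sqrt{7 + 5 \left(151 - -16\right)} - \left(151 - -16\right)}{-18009} = \left(7 + \sqrt{7 + 5 \left(151 + 16\right)} - \left(151 + 16\right)\right) \left(- \frac{1}{18009}\right) = \left(7 + \sqrt{7 + 5 \cdot 167} - 167\right) \left(- \frac{1}{18009}\right) = \left(7 + \sqrt{7 + 835} - 167\right) \left(- \frac{1}{18009}\right) = \left(7 + \sqrt{842} - 167\right) \left(- \frac{1}{18009}\right) = \left(-160 + \sqrt{842}\right) \left(- \frac{1}{18009}\right) = \frac{160}{18009} - \frac{\sqrt{842}}{18009}$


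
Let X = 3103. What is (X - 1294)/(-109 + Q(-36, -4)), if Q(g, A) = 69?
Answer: -1809/40 ≈ -45.225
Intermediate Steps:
(X - 1294)/(-109 + Q(-36, -4)) = (3103 - 1294)/(-109 + 69) = 1809/(-40) = 1809*(-1/40) = -1809/40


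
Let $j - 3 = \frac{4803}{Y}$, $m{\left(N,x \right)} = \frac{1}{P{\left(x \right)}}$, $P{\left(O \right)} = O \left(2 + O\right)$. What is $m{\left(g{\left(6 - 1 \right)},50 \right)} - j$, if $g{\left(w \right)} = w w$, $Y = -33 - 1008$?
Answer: $\frac{1456347}{902200} \approx 1.6142$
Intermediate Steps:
$Y = -1041$ ($Y = -33 - 1008 = -1041$)
$g{\left(w \right)} = w^{2}$
$m{\left(N,x \right)} = \frac{1}{x \left(2 + x\right)}$
$j = - \frac{560}{347}$ ($j = 3 + \frac{4803}{-1041} = 3 + 4803 \left(- \frac{1}{1041}\right) = 3 - \frac{1601}{347} = - \frac{560}{347} \approx -1.6138$)
$m{\left(g{\left(6 - 1 \right)},50 \right)} - j = \frac{1}{50 \left(2 + 50\right)} - - \frac{560}{347} = \frac{1}{50 \cdot 52} + \frac{560}{347} = \frac{1}{50} \cdot \frac{1}{52} + \frac{560}{347} = \frac{1}{2600} + \frac{560}{347} = \frac{1456347}{902200}$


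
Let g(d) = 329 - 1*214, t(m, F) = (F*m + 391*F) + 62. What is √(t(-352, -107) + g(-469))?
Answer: 6*I*√111 ≈ 63.214*I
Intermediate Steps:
t(m, F) = 62 + 391*F + F*m (t(m, F) = (391*F + F*m) + 62 = 62 + 391*F + F*m)
g(d) = 115 (g(d) = 329 - 214 = 115)
√(t(-352, -107) + g(-469)) = √((62 + 391*(-107) - 107*(-352)) + 115) = √((62 - 41837 + 37664) + 115) = √(-4111 + 115) = √(-3996) = 6*I*√111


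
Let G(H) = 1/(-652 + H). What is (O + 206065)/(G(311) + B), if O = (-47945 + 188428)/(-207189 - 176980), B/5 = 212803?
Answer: 13497401387591/69693848948133 ≈ 0.19367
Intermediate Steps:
B = 1064015 (B = 5*212803 = 1064015)
O = -140483/384169 (O = 140483/(-384169) = 140483*(-1/384169) = -140483/384169 ≈ -0.36568)
(O + 206065)/(G(311) + B) = (-140483/384169 + 206065)/(1/(-652 + 311) + 1064015) = 79163644502/(384169*(1/(-341) + 1064015)) = 79163644502/(384169*(-1/341 + 1064015)) = 79163644502/(384169*(362829114/341)) = (79163644502/384169)*(341/362829114) = 13497401387591/69693848948133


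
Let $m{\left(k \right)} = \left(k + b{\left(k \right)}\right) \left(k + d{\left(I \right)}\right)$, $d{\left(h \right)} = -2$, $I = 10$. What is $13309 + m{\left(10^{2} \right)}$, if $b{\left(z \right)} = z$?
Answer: $32909$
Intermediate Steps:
$m{\left(k \right)} = 2 k \left(-2 + k\right)$ ($m{\left(k \right)} = \left(k + k\right) \left(k - 2\right) = 2 k \left(-2 + k\right)$)
$13309 + m{\left(10^{2} \right)} = 13309 + 2 \cdot 10^{2} \left(-2 + 10^{2}\right) = 13309 + 2 \cdot 100 \left(-2 + 100\right) = 13309 + 2 \cdot 100 \cdot 98 = 13309 + 19600 = 32909$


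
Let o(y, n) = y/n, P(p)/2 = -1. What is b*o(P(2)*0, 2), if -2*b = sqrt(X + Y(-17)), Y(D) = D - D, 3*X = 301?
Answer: 0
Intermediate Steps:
X = 301/3 (X = (1/3)*301 = 301/3 ≈ 100.33)
P(p) = -2 (P(p) = 2*(-1) = -2)
Y(D) = 0
b = -sqrt(903)/6 (b = -sqrt(301/3 + 0)/2 = -sqrt(903)/6 ≈ -5.0083)
b*o(P(2)*0, 2) = (-sqrt(903)/6)*(-2*0/2) = (-sqrt(903)/6)*(0*(1/2)) = -sqrt(903)/6*0 = 0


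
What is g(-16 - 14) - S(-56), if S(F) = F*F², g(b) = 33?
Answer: 175649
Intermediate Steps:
S(F) = F³
g(-16 - 14) - S(-56) = 33 - 1*(-56)³ = 33 - 1*(-175616) = 33 + 175616 = 175649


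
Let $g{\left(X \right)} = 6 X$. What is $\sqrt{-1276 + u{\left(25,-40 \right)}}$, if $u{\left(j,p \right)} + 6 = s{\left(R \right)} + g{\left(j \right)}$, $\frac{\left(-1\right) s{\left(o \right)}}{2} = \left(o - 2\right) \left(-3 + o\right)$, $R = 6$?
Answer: $34 i \approx 34.0 i$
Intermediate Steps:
$s{\left(o \right)} = - 2 \left(-3 + o\right) \left(-2 + o\right)$ ($s{\left(o \right)} = - 2 \left(o - 2\right) \left(-3 + o\right) = - 2 \left(-2 + o\right) \left(-3 + o\right) = - 2 \left(-3 + o\right) \left(-2 + o\right)$)
$u{\left(j,p \right)} = -30 + 6 j$ ($u{\left(j,p \right)} = -6 + \left(\left(-12 - 2 \cdot 6^{2} + 10 \cdot 6\right) + 6 j\right) = -6 + \left(\left(-12 - 72 + 60\right) + 6 j\right) = -6 + \left(-24 + 6 j\right) = -30 + 6 j$)
$\sqrt{-1276 + u{\left(25,-40 \right)}} = \sqrt{-1276 + \left(-30 + 6 \cdot 25\right)} = \sqrt{-1276 + \left(-30 + 150\right)} = \sqrt{-1276 + 120} = \sqrt{-1156} = 34 i$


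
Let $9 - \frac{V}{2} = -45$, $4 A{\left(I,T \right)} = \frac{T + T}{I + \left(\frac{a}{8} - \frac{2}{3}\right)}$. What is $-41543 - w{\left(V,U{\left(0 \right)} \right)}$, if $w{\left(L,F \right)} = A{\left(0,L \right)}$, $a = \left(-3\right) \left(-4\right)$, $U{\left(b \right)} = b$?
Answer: $- \frac{208039}{5} \approx -41608.0$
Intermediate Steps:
$a = 12$
$A{\left(I,T \right)} = \frac{T}{2 \left(\frac{5}{6} + I\right)}$ ($A{\left(I,T \right)} = \frac{\left(T + T\right) \frac{1}{I + \left(\frac{12}{8} - \frac{2}{3}\right)}}{4} = \frac{2 T \frac{1}{I + \left(12 \cdot \frac{1}{8} - \frac{2}{3}\right)}}{4} = \frac{2 T \frac{1}{I + \left(\frac{3}{2} - \frac{2}{3}\right)}}{4} = \frac{2 T \frac{1}{I + \frac{5}{6}}}{4} = \frac{2 T \frac{1}{\frac{5}{6} + I}}{4} = \frac{T}{2 \left(\frac{5}{6} + I\right)}$)
$V = 108$ ($V = 18 - -90 = 18 + 90 = 108$)
$w{\left(L,F \right)} = \frac{3 L}{5}$ ($w{\left(L,F \right)} = \frac{3 L}{5 + 6 \cdot 0} = \frac{3 L}{5 + 0} = \frac{3 L}{5}$)
$-41543 - w{\left(V,U{\left(0 \right)} \right)} = -41543 - \frac{3}{5} \cdot 108 = -41543 - \frac{324}{5} = - \frac{208039}{5}$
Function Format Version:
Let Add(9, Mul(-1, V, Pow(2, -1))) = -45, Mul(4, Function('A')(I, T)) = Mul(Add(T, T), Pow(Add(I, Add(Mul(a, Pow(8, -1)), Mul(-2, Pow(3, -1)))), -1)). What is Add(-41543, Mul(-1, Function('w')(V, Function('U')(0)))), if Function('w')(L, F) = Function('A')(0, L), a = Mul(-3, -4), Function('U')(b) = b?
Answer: Rational(-208039, 5) ≈ -41608.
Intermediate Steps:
a = 12
Function('A')(I, T) = Mul(Rational(1, 2), T, Pow(Add(Rational(5, 6), I), -1)) (Function('A')(I, T) = Mul(Rational(1, 4), Mul(Add(T, T), Pow(Add(I, Add(Mul(12, Pow(8, -1)), Mul(-2, Pow(3, -1)))), -1))) = Mul(Rational(1, 4), Mul(Mul(2, T), Pow(Add(I, Add(Mul(12, Rational(1, 8)), Mul(-2, Rational(1, 3)))), -1))) = Mul(Rational(1, 4), Mul(Mul(2, T), Pow(Add(I, Add(Rational(3, 2), Rational(-2, 3))), -1))) = Mul(Rational(1, 4), Mul(Mul(2, T), Pow(Add(I, Rational(5, 6)), -1))) = Mul(Rational(1, 4), Mul(Mul(2, T), Pow(Add(Rational(5, 6), I), -1))) = Mul(Rational(1, 4), Mul(2, T, Pow(Add(Rational(5, 6), I), -1))) = Mul(Rational(1, 2), T, Pow(Add(Rational(5, 6), I), -1)))
V = 108 (V = Add(18, Mul(-2, -45)) = Add(18, 90) = 108)
Function('w')(L, F) = Mul(Rational(3, 5), L) (Function('w')(L, F) = Mul(3, L, Pow(Add(5, Mul(6, 0)), -1)) = Mul(3, L, Pow(Add(5, 0), -1)) = Mul(3, L, Pow(5, -1)) = Mul(3, L, Rational(1, 5)) = Mul(Rational(3, 5), L))
Add(-41543, Mul(-1, Function('w')(V, Function('U')(0)))) = Add(-41543, Mul(-1, Mul(Rational(3, 5), 108))) = Add(-41543, Mul(-1, Rational(324, 5))) = Add(-41543, Rational(-324, 5)) = Rational(-208039, 5)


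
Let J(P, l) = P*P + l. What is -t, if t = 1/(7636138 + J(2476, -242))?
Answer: -1/13766472 ≈ -7.2640e-8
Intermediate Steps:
J(P, l) = l + P**2 (J(P, l) = P**2 + l = l + P**2)
t = 1/13766472 (t = 1/(7636138 + (-242 + 2476**2)) = 1/(7636138 + (-242 + 6130576)) = 1/(7636138 + 6130334) = 1/13766472 ≈ 7.2640e-8)
-t = -1*1/13766472 = -1/13766472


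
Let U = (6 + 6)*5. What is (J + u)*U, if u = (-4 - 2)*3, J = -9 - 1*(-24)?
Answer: -180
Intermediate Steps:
J = 15 (J = -9 + 24 = 15)
U = 60 (U = 12*5 = 60)
u = -18 (u = -6*3 = -18)
(J + u)*U = (15 - 18)*60 = -3*60 = -180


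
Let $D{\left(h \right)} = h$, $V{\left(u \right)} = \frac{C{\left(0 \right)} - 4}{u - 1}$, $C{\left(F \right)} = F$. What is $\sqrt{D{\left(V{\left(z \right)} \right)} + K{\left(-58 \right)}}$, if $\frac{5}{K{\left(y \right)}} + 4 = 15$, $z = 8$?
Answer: $\frac{3 i \sqrt{77}}{77} \approx 0.34188 i$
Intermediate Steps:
$K{\left(y \right)} = \frac{5}{11}$ ($K{\left(y \right)} = \frac{5}{-4 + 15} = \frac{5}{11}$)
$V{\left(u \right)} = - \frac{4}{-1 + u}$ ($V{\left(u \right)} = \frac{0 - 4}{u - 1} = - \frac{4}{-1 + u}$)
$\sqrt{D{\left(V{\left(z \right)} \right)} + K{\left(-58 \right)}} = \sqrt{- \frac{4}{-1 + 8} + \frac{5}{11}} = \sqrt{- \frac{4}{7} + \frac{5}{11}} = \sqrt{- \frac{9}{77}} = \frac{3 i \sqrt{77}}{77}$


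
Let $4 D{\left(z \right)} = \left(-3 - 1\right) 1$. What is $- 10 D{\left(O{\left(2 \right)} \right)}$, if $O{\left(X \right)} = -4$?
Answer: $10$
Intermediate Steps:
$D{\left(z \right)} = -1$ ($D{\left(z \right)} = \frac{\left(-3 - 1\right) 1}{4} = \frac{\left(-4\right) 1}{4} = \frac{1}{4} \left(-4\right) = -1$)
$- 10 D{\left(O{\left(2 \right)} \right)} = \left(-10\right) \left(-1\right) = 10$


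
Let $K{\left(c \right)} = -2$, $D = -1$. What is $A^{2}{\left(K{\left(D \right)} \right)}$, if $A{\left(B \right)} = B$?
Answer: $4$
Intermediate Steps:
$A^{2}{\left(K{\left(D \right)} \right)} = \left(-2\right)^{2} = 4$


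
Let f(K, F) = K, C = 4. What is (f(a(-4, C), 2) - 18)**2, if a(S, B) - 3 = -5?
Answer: 400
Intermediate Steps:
a(S, B) = -2 (a(S, B) = 3 - 5 = -2)
(f(a(-4, C), 2) - 18)**2 = (-2 - 18)**2 = (-20)**2 = 400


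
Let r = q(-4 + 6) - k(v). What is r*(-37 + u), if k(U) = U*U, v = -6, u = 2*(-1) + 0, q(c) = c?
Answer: 1326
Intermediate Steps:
u = -2 (u = -2 + 0 = -2)
k(U) = U²
r = -34 (r = (-4 + 6) - 1*(-6)² = 2 - 1*36 = 2 - 36 = -34)
r*(-37 + u) = -34*(-37 - 2) = -34*(-39) = 1326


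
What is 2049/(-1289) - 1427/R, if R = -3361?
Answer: -5047286/4332329 ≈ -1.1650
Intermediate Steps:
2049/(-1289) - 1427/R = 2049/(-1289) - 1427/(-3361) = 2049*(-1/1289) - 1427*(-1/3361) = -2049/1289 + 1427/3361 = -5047286/4332329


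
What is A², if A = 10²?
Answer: 10000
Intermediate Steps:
A = 100
A² = 100² = 10000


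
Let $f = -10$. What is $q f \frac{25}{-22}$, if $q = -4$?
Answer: $- \frac{500}{11} \approx -45.455$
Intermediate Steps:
$q f \frac{25}{-22} = \left(-4\right) \left(-10\right) \frac{25}{-22} = 40 \cdot 25 \left(- \frac{1}{22}\right) = 40 \left(- \frac{25}{22}\right) = - \frac{500}{11}$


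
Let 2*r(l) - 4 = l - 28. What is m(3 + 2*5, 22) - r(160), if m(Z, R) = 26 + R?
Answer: -20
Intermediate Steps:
r(l) = -12 + l/2 (r(l) = 2 + (l - 28)/2 = 2 + (-28 + l)/2 = 2 + (-14 + l/2) = -12 + l/2)
m(3 + 2*5, 22) - r(160) = (26 + 22) - (-12 + (½)*160) = 48 - (-12 + 80) = 48 - 1*68 = 48 - 68 = -20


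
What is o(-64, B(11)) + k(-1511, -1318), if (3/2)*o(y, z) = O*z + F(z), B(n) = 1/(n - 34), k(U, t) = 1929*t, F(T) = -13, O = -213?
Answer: -175427290/69 ≈ -2.5424e+6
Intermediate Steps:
B(n) = 1/(-34 + n)
o(y, z) = -26/3 - 142*z (o(y, z) = 2*(-213*z - 13)/3 = 2*(-13 - 213*z)/3 = -26/3 - 142*z)
o(-64, B(11)) + k(-1511, -1318) = (-26/3 - 142/(-34 + 11)) + 1929*(-1318) = (-26/3 - 142/(-23)) - 2542422 = (-26/3 - 142*(-1/23)) - 2542422 = (-26/3 + 142/23) - 2542422 = -172/69 - 2542422 = -175427290/69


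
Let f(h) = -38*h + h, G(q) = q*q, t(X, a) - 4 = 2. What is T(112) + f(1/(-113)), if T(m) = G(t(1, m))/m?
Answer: 2053/3164 ≈ 0.64886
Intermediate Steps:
t(X, a) = 6 (t(X, a) = 4 + 2 = 6)
G(q) = q**2
f(h) = -37*h
T(m) = 36/m (T(m) = 6**2/m = 36/m)
T(112) + f(1/(-113)) = 36/112 - 37/(-113) = 36*(1/112) - 37*(-1/113) = 9/28 + 37/113 = 2053/3164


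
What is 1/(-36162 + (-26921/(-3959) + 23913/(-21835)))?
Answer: -86444765/3125522443462 ≈ -2.7658e-5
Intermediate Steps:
1/(-36162 + (-26921/(-3959) + 23913/(-21835))) = 1/(-36162 + (-26921*(-1/3959) + 23913*(-1/21835))) = 1/(-36162 + (26921/3959 - 23913/21835)) = 1/(-36162 + 493148468/86444765) = 1/(-3125522443462/86444765) = -86444765/3125522443462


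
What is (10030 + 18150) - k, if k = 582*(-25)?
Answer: 42730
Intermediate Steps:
k = -14550
(10030 + 18150) - k = (10030 + 18150) - 1*(-14550) = 28180 + 14550 = 42730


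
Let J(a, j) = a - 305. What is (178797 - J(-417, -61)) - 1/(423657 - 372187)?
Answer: 9239842929/51470 ≈ 1.7952e+5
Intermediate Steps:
J(a, j) = -305 + a
(178797 - J(-417, -61)) - 1/(423657 - 372187) = (178797 - (-305 - 417)) - 1/(423657 - 372187) = (178797 - 1*(-722)) - 1/51470 = (178797 + 722) - 1*1/51470 = 179519 - 1/51470 = 9239842929/51470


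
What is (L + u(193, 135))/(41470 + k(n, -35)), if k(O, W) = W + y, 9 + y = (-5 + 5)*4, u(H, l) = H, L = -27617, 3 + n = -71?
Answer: -13712/20713 ≈ -0.66200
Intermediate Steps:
n = -74 (n = -3 - 71 = -74)
y = -9 (y = -9 + (-5 + 5)*4 = -9 + 0*4 = -9 + 0 = -9)
k(O, W) = -9 + W (k(O, W) = W - 9 = -9 + W)
(L + u(193, 135))/(41470 + k(n, -35)) = (-27617 + 193)/(41470 + (-9 - 35)) = -27424/(41470 - 44) = -27424/41426 = -27424*1/41426 = -13712/20713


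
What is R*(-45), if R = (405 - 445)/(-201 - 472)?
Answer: -1800/673 ≈ -2.6746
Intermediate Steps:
R = 40/673 (R = -40/(-673) = -40*(-1/673) = 40/673 ≈ 0.059435)
R*(-45) = (40/673)*(-45) = -1800/673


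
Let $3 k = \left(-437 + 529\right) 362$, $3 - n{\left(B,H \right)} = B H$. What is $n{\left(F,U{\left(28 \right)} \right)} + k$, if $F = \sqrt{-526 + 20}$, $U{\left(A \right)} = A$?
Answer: $\frac{33313}{3} - 28 i \sqrt{506} \approx 11104.0 - 629.84 i$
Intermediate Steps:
$F = i \sqrt{506}$ ($F = \sqrt{-506} = i \sqrt{506} \approx 22.494 i$)
$n{\left(B,H \right)} = 3 - B H$
$k = \frac{33304}{3}$ ($k = \frac{\left(-437 + 529\right) 362}{3} = \frac{92 \cdot 362}{3} = \frac{1}{3} \cdot 33304 = \frac{33304}{3} \approx 11101.0$)
$n{\left(F,U{\left(28 \right)} \right)} + k = \left(3 - i \sqrt{506} \cdot 28\right) + \frac{33304}{3} = \left(3 - 28 i \sqrt{506}\right) + \frac{33304}{3} = \frac{33313}{3} - 28 i \sqrt{506}$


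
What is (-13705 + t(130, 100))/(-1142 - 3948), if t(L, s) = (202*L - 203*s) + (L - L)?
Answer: 1549/1018 ≈ 1.5216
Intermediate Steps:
t(L, s) = -203*s + 202*L (t(L, s) = (-203*s + 202*L) + 0 = -203*s + 202*L)
(-13705 + t(130, 100))/(-1142 - 3948) = (-13705 + (-203*100 + 202*130))/(-1142 - 3948) = (-13705 + (-20300 + 26260))/(-5090) = (-13705 + 5960)*(-1/5090) = -7745*(-1/5090) = 1549/1018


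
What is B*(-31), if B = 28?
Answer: -868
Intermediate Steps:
B*(-31) = 28*(-31) = -868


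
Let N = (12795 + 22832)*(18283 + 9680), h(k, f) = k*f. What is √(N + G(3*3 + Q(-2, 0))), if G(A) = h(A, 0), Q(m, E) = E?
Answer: 3*√110693089 ≈ 31563.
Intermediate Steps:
h(k, f) = f*k
G(A) = 0 (G(A) = 0*A = 0)
N = 996237801 (N = 35627*27963 = 996237801)
√(N + G(3*3 + Q(-2, 0))) = √(996237801 + 0) = √996237801 = 3*√110693089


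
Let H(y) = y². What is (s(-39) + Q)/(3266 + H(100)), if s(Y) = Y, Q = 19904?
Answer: 19865/13266 ≈ 1.4974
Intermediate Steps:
(s(-39) + Q)/(3266 + H(100)) = (-39 + 19904)/(3266 + 100²) = 19865/(3266 + 10000) = 19865/13266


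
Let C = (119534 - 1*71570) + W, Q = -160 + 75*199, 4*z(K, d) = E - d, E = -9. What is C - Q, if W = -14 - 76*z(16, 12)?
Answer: 33584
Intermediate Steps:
z(K, d) = -9/4 - d/4 (z(K, d) = (-9 - d)/4 = -9/4 - d/4)
W = 385 (W = -14 - 76*(-9/4 - ¼*12) = -14 - 76*(-9/4 - 3) = -14 - 76*(-21/4) = -14 + 399 = 385)
Q = 14765 (Q = -160 + 14925 = 14765)
C = 48349 (C = (119534 - 1*71570) + 385 = (119534 - 71570) + 385 = 47964 + 385 = 48349)
C - Q = 48349 - 1*14765 = 48349 - 14765 = 33584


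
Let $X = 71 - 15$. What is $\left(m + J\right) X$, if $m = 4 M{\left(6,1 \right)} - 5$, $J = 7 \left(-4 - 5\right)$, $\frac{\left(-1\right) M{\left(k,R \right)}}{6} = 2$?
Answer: $-6496$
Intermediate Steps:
$M{\left(k,R \right)} = -12$ ($M{\left(k,R \right)} = \left(-6\right) 2 = -12$)
$J = -63$ ($J = 7 \left(-9\right) = -63$)
$X = 56$ ($X = 71 - 15 = 56$)
$m = -53$ ($m = 4 \left(-12\right) - 5 = -48 - 5 = -53$)
$\left(m + J\right) X = \left(-53 - 63\right) 56 = \left(-116\right) 56 = -6496$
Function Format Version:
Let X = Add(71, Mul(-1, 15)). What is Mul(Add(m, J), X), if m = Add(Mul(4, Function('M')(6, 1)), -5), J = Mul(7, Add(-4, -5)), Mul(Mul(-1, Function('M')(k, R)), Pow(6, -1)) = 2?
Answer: -6496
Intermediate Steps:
Function('M')(k, R) = -12 (Function('M')(k, R) = Mul(-6, 2) = -12)
J = -63 (J = Mul(7, -9) = -63)
X = 56 (X = Add(71, -15) = 56)
m = -53 (m = Add(Mul(4, -12), -5) = Add(-48, -5) = -53)
Mul(Add(m, J), X) = Mul(Add(-53, -63), 56) = Mul(-116, 56) = -6496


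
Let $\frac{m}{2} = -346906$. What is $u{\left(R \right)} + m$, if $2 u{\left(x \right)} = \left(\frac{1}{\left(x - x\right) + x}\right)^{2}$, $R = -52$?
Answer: $- \frac{3752135295}{5408} \approx -6.9381 \cdot 10^{5}$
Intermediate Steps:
$m = -693812$ ($m = 2 \left(-346906\right) = -693812$)
$u{\left(x \right)} = \frac{1}{2 x^{2}}$ ($u{\left(x \right)} = \frac{\left(\frac{1}{\left(x - x\right) + x}\right)^{2}}{2} = \frac{\left(\frac{1}{0 + x}\right)^{2}}{2} = \frac{\left(\frac{1}{x}\right)^{2}}{2} = \frac{1}{2 x^{2}}$)
$u{\left(R \right)} + m = \frac{1}{2 \cdot 2704} - 693812 = \frac{1}{2} \cdot \frac{1}{2704} - 693812 = \frac{1}{5408} - 693812 = - \frac{3752135295}{5408}$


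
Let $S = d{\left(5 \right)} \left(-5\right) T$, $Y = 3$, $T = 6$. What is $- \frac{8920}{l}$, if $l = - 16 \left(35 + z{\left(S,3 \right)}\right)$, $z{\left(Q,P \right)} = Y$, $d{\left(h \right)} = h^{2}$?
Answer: $\frac{1115}{76} \approx 14.671$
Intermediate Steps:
$S = -750$ ($S = 5^{2} \left(-5\right) 6 = 25 \left(-5\right) 6 = \left(-125\right) 6 = -750$)
$z{\left(Q,P \right)} = 3$
$l = -608$ ($l = - 16 \left(35 + 3\right) = \left(-16\right) 38 = -608$)
$- \frac{8920}{l} = - \frac{8920}{-608} = \left(-8920\right) \left(- \frac{1}{608}\right) = \frac{1115}{76}$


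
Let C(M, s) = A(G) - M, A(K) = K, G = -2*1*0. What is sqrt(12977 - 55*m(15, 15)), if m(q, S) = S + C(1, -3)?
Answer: sqrt(12207) ≈ 110.49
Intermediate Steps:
G = 0 (G = -2*0 = 0)
C(M, s) = -M (C(M, s) = 0 - M = -M)
m(q, S) = -1 + S (m(q, S) = S - 1*1 = S - 1 = -1 + S)
sqrt(12977 - 55*m(15, 15)) = sqrt(12977 - 55*(-1 + 15)) = sqrt(12977 - 55*14) = sqrt(12977 - 770) = sqrt(12207)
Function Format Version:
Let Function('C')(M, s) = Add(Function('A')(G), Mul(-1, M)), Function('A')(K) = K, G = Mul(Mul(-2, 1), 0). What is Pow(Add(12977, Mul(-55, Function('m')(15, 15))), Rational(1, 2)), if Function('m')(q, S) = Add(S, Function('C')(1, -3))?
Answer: Pow(12207, Rational(1, 2)) ≈ 110.49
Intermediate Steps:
G = 0 (G = Mul(-2, 0) = 0)
Function('C')(M, s) = Mul(-1, M) (Function('C')(M, s) = Add(0, Mul(-1, M)) = Mul(-1, M))
Function('m')(q, S) = Add(-1, S) (Function('m')(q, S) = Add(S, Mul(-1, 1)) = Add(S, -1) = Add(-1, S))
Pow(Add(12977, Mul(-55, Function('m')(15, 15))), Rational(1, 2)) = Pow(Add(12977, Mul(-55, Add(-1, 15))), Rational(1, 2)) = Pow(Add(12977, Mul(-55, 14)), Rational(1, 2)) = Pow(Add(12977, -770), Rational(1, 2)) = Pow(12207, Rational(1, 2))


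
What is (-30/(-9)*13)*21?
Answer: 910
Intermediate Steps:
(-30/(-9)*13)*21 = (-30*(-⅑)*13)*21 = ((10/3)*13)*21 = (130/3)*21 = 910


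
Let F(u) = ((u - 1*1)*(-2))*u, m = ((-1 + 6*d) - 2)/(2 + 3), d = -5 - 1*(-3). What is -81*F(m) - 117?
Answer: 1827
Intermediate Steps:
d = -2 (d = -5 + 3 = -2)
m = -3 (m = ((-1 + 6*(-2)) - 2)/(2 + 3) = ((-1 - 12) - 2)/5 = (-13 - 2)*(1/5) = -15*1/5 = -3)
F(u) = u*(2 - 2*u) (F(u) = ((u - 1)*(-2))*u = ((-1 + u)*(-2))*u = (2 - 2*u)*u = u*(2 - 2*u))
-81*F(m) - 117 = -162*(-3)*(1 - 1*(-3)) - 117 = -162*(-3)*(1 + 3) - 117 = -162*(-3)*4 - 117 = -81*(-24) - 117 = 1944 - 117 = 1827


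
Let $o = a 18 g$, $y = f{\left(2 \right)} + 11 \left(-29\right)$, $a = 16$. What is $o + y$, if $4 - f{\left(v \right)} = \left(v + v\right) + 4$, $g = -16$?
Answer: $-4931$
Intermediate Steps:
$f{\left(v \right)} = - 2 v$ ($f{\left(v \right)} = 4 - \left(\left(v + v\right) + 4\right) = 4 - \left(2 v + 4\right) = 4 - \left(4 + 2 v\right) = - 2 v$)
$y = -323$ ($y = \left(-2\right) 2 + 11 \left(-29\right) = -4 - 319 = -323$)
$o = -4608$ ($o = 16 \cdot 18 \left(-16\right) = 288 \left(-16\right) = -4608$)
$o + y = -4608 - 323 = -4931$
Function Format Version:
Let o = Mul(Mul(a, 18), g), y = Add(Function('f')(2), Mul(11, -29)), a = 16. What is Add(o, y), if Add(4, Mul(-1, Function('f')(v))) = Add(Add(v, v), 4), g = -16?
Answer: -4931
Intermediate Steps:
Function('f')(v) = Mul(-2, v) (Function('f')(v) = Add(4, Mul(-1, Add(Add(v, v), 4))) = Add(4, Mul(-1, Add(Mul(2, v), 4))) = Add(4, Mul(-1, Add(4, Mul(2, v)))) = Add(4, Add(-4, Mul(-2, v))) = Mul(-2, v))
y = -323 (y = Add(Mul(-2, 2), Mul(11, -29)) = Add(-4, -319) = -323)
o = -4608 (o = Mul(Mul(16, 18), -16) = Mul(288, -16) = -4608)
Add(o, y) = Add(-4608, -323) = -4931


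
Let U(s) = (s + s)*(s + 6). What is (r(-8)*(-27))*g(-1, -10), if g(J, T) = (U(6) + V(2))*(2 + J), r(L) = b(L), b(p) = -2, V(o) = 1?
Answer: 7830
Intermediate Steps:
U(s) = 2*s*(6 + s) (U(s) = (2*s)*(6 + s) = 2*s*(6 + s))
r(L) = -2
g(J, T) = 290 + 145*J (g(J, T) = (2*6*(6 + 6) + 1)*(2 + J) = (2*6*12 + 1)*(2 + J) = (144 + 1)*(2 + J) = 145*(2 + J) = 290 + 145*J)
(r(-8)*(-27))*g(-1, -10) = (-2*(-27))*(290 + 145*(-1)) = 54*(290 - 145) = 54*145 = 7830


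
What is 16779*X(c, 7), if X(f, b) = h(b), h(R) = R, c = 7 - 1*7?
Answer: 117453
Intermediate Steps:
c = 0 (c = 7 - 7 = 0)
X(f, b) = b
16779*X(c, 7) = 16779*7 = 117453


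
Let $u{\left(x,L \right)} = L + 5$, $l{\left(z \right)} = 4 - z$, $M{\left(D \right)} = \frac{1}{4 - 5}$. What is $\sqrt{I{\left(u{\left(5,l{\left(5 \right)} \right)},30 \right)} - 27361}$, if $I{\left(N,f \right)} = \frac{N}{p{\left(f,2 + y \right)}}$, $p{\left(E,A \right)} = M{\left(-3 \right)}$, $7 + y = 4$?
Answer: $i \sqrt{27365} \approx 165.42 i$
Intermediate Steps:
$y = -3$ ($y = -7 + 4 = -3$)
$M{\left(D \right)} = -1$ ($M{\left(D \right)} = \frac{1}{-1} = -1$)
$p{\left(E,A \right)} = -1$
$u{\left(x,L \right)} = 5 + L$
$I{\left(N,f \right)} = - N$ ($I{\left(N,f \right)} = \frac{N}{-1} = N \left(-1\right) = - N$)
$\sqrt{I{\left(u{\left(5,l{\left(5 \right)} \right)},30 \right)} - 27361} = \sqrt{- (5 + \left(4 - 5\right)) - 27361} = \sqrt{- (5 - 1) - 27361} = \sqrt{\left(-1\right) 4 - 27361} = \sqrt{-4 - 27361} = \sqrt{-27365} = i \sqrt{27365}$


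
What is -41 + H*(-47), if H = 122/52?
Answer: -3933/26 ≈ -151.27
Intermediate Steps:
H = 61/26 (H = 122*(1/52) = 61/26 ≈ 2.3462)
-41 + H*(-47) = -41 + (61/26)*(-47) = -41 - 2867/26 = -3933/26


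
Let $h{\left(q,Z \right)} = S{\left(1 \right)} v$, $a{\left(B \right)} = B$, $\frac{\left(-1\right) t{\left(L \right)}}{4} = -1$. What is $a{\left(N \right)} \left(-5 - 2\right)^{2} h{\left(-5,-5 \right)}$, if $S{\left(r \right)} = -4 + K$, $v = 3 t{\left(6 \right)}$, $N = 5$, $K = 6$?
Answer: $5880$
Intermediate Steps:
$t{\left(L \right)} = 4$ ($t{\left(L \right)} = \left(-4\right) \left(-1\right) = 4$)
$v = 12$ ($v = 3 \cdot 4 = 12$)
$S{\left(r \right)} = 2$ ($S{\left(r \right)} = -4 + 6 = 2$)
$h{\left(q,Z \right)} = 24$ ($h{\left(q,Z \right)} = 2 \cdot 12 = 24$)
$a{\left(N \right)} \left(-5 - 2\right)^{2} h{\left(-5,-5 \right)} = 5 \left(-5 - 2\right)^{2} \cdot 24 = 5 \left(-7\right)^{2} \cdot 24 = 5 \cdot 49 \cdot 24 = 245 \cdot 24 = 5880$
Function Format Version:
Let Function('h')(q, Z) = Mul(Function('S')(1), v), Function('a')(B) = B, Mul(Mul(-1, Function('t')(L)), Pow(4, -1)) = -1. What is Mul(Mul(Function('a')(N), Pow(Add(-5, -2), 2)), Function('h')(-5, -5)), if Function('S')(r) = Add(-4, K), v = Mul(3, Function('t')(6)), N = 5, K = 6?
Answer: 5880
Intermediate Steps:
Function('t')(L) = 4 (Function('t')(L) = Mul(-4, -1) = 4)
v = 12 (v = Mul(3, 4) = 12)
Function('S')(r) = 2 (Function('S')(r) = Add(-4, 6) = 2)
Function('h')(q, Z) = 24 (Function('h')(q, Z) = Mul(2, 12) = 24)
Mul(Mul(Function('a')(N), Pow(Add(-5, -2), 2)), Function('h')(-5, -5)) = Mul(Mul(5, Pow(Add(-5, -2), 2)), 24) = Mul(Mul(5, Pow(-7, 2)), 24) = Mul(Mul(5, 49), 24) = Mul(245, 24) = 5880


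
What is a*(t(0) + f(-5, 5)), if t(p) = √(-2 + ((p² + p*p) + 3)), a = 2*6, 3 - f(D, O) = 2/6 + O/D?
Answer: 56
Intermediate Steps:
f(D, O) = 8/3 - O/D (f(D, O) = 3 - (2/6 + O/D) = 3 - (2*(⅙) + O/D) = 3 - (⅓ + O/D) = 3 + (-⅓ - O/D) = 8/3 - O/D)
a = 12
t(p) = √(1 + 2*p²) (t(p) = √(-2 + ((p² + p²) + 3)) = √(-2 + (2*p² + 3)) = √(-2 + (3 + 2*p²)) = √(1 + 2*p²))
a*(t(0) + f(-5, 5)) = 12*(√(1 + 2*0²) + (8/3 - 1*5/(-5))) = 12*(√(1 + 2*0) + (8/3 - 1*5*(-⅕))) = 12*(√(1 + 0) + (8/3 + 1)) = 12*(√1 + 11/3) = 12*(1 + 11/3) = 12*(14/3) = 56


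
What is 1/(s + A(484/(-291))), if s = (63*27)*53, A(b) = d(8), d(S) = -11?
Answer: 1/90142 ≈ 1.1094e-5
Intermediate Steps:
A(b) = -11
s = 90153 (s = 1701*53 = 90153)
1/(s + A(484/(-291))) = 1/(90153 - 11) = 1/90142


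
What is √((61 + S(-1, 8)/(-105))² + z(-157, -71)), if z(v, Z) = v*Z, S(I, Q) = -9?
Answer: √18226119/35 ≈ 121.98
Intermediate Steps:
z(v, Z) = Z*v
√((61 + S(-1, 8)/(-105))² + z(-157, -71)) = √((61 - 9/(-105))² - 71*(-157)) = √((61 - 9*(-1/105))² + 11147) = √((61 + 3/35)² + 11147) = √((2138/35)² + 11147) = √(4571044/1225 + 11147) = √(18226119/1225) = √18226119/35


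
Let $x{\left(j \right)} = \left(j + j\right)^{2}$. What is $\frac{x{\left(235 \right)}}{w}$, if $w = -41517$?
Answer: $- \frac{220900}{41517} \approx -5.3207$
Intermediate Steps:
$x{\left(j \right)} = 4 j^{2}$ ($x{\left(j \right)} = \left(2 j\right)^{2} = 4 j^{2}$)
$\frac{x{\left(235 \right)}}{w} = \frac{4 \cdot 235^{2}}{-41517} = 4 \cdot 55225 \left(- \frac{1}{41517}\right) = 220900 \left(- \frac{1}{41517}\right) = - \frac{220900}{41517}$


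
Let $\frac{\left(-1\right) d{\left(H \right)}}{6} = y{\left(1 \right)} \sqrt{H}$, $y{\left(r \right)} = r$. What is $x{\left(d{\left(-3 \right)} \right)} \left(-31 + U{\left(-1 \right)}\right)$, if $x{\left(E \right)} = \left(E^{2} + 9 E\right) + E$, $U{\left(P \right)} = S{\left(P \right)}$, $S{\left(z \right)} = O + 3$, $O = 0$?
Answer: $3024 + 1680 i \sqrt{3} \approx 3024.0 + 2909.8 i$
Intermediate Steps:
$d{\left(H \right)} = - 6 \sqrt{H}$ ($d{\left(H \right)} = - 6 \cdot 1 \sqrt{H} = - 6 \sqrt{H}$)
$S{\left(z \right)} = 3$ ($S{\left(z \right)} = 0 + 3 = 3$)
$U{\left(P \right)} = 3$
$x{\left(E \right)} = E^{2} + 10 E$
$x{\left(d{\left(-3 \right)} \right)} \left(-31 + U{\left(-1 \right)}\right) = - 6 \sqrt{-3} \left(10 - 6 \sqrt{-3}\right) \left(-31 + 3\right) = - 6 i \sqrt{3} \left(10 - 6 i \sqrt{3}\right) \left(-28\right) = 168 i \sqrt{3} \left(10 - 6 i \sqrt{3}\right)$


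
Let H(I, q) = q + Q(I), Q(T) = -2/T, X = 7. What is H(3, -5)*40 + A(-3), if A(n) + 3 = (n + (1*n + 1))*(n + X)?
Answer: -749/3 ≈ -249.67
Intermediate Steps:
H(I, q) = q - 2/I
A(n) = -3 + (1 + 2*n)*(7 + n) (A(n) = -3 + (n + (1*n + 1))*(n + 7) = -3 + (n + (n + 1))*(7 + n) = -3 + (n + (1 + n))*(7 + n) = -3 + (1 + 2*n)*(7 + n))
H(3, -5)*40 + A(-3) = (-5 - 2/3)*40 + (4 + 2*(-3)² + 15*(-3)) = (-5 - 2*⅓)*40 + (4 + 2*9 - 45) = (-5 - ⅔)*40 + (4 + 18 - 45) = -17/3*40 - 23 = -680/3 - 23 = -749/3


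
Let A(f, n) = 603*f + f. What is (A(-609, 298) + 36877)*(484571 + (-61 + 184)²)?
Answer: -165380212300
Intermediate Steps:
A(f, n) = 604*f
(A(-609, 298) + 36877)*(484571 + (-61 + 184)²) = (604*(-609) + 36877)*(484571 + (-61 + 184)²) = (-367836 + 36877)*(484571 + 123²) = -330959*(484571 + 15129) = -330959*499700 = -165380212300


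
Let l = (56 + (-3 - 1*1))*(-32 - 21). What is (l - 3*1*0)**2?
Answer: 7595536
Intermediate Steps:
l = -2756 (l = (56 + (-3 - 1))*(-53) = (56 - 4)*(-53) = 52*(-53) = -2756)
(l - 3*1*0)**2 = (-2756 - 3*1*0)**2 = (-2756 - 3*0)**2 = (-2756 + 0)**2 = (-2756)**2 = 7595536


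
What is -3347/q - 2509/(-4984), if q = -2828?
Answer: 849175/503384 ≈ 1.6869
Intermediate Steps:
-3347/q - 2509/(-4984) = -3347/(-2828) - 2509/(-4984) = -3347*(-1/2828) - 2509*(-1/4984) = 3347/2828 + 2509/4984 = 849175/503384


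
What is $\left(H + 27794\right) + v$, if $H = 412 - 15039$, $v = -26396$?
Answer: $-13229$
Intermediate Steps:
$H = -14627$ ($H = 412 - 15039 = -14627$)
$\left(H + 27794\right) + v = \left(-14627 + 27794\right) - 26396 = 13167 - 26396 = -13229$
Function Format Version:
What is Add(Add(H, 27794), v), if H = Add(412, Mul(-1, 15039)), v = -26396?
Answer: -13229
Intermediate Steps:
H = -14627 (H = Add(412, -15039) = -14627)
Add(Add(H, 27794), v) = Add(Add(-14627, 27794), -26396) = Add(13167, -26396) = -13229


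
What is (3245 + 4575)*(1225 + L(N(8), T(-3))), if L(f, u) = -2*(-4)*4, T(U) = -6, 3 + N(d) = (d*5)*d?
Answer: 9829740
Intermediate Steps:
N(d) = -3 + 5*d**2 (N(d) = -3 + (d*5)*d = -3 + (5*d)*d = -3 + 5*d**2)
L(f, u) = 32 (L(f, u) = 8*4 = 32)
(3245 + 4575)*(1225 + L(N(8), T(-3))) = (3245 + 4575)*(1225 + 32) = 7820*1257 = 9829740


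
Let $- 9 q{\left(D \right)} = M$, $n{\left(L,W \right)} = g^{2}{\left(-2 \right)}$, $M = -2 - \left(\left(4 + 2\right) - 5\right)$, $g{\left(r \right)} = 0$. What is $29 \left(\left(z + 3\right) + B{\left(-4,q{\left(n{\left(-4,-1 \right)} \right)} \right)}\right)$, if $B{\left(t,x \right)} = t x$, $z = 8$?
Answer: $\frac{841}{3} \approx 280.33$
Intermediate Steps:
$M = -3$ ($M = -2 - \left(6 - 5\right) = -2 - 1 = -3$)
$n{\left(L,W \right)} = 0$ ($n{\left(L,W \right)} = 0^{2} = 0$)
$q{\left(D \right)} = \frac{1}{3}$ ($q{\left(D \right)} = \left(- \frac{1}{9}\right) \left(-3\right) = \frac{1}{3}$)
$29 \left(\left(z + 3\right) + B{\left(-4,q{\left(n{\left(-4,-1 \right)} \right)} \right)}\right) = 29 \left(\left(8 + 3\right) - \frac{4}{3}\right) = 29 \left(11 - \frac{4}{3}\right) = 29 \cdot \frac{29}{3} = \frac{841}{3}$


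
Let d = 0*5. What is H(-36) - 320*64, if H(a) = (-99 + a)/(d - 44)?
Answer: -900985/44 ≈ -20477.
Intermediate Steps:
d = 0
H(a) = 9/4 - a/44 (H(a) = (-99 + a)/(0 - 44) = (-99 + a)/(-44) = (-99 + a)*(-1/44) = 9/4 - a/44)
H(-36) - 320*64 = (9/4 - 1/44*(-36)) - 320*64 = (9/4 + 9/11) - 1*20480 = 135/44 - 20480 = -900985/44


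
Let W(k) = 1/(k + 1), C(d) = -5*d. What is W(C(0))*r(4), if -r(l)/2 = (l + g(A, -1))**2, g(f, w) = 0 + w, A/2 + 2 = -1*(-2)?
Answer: -18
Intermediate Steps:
A = 0 (A = -4 + 2*(-1*(-2)) = -4 + 2*2 = -4 + 4 = 0)
g(f, w) = w
W(k) = 1/(1 + k)
r(l) = -2*(-1 + l)**2 (r(l) = -2*(l - 1)**2 = -2*(-1 + l)**2)
W(C(0))*r(4) = (-2*(-1 + 4)**2)/(1 - 5*0) = (-2*3**2)/(1 + 0) = (-2*9)/1 = 1*(-18) = -18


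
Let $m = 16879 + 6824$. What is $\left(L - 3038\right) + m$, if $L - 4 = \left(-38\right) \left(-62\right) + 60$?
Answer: $23085$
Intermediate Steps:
$m = 23703$
$L = 2420$ ($L = 4 + \left(\left(-38\right) \left(-62\right) + 60\right) = 4 + \left(2356 + 60\right) = 4 + 2416 = 2420$)
$\left(L - 3038\right) + m = \left(2420 - 3038\right) + 23703 = -618 + 23703 = 23085$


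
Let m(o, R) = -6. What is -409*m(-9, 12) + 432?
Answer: 2886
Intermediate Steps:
-409*m(-9, 12) + 432 = -409*(-6) + 432 = 2454 + 432 = 2886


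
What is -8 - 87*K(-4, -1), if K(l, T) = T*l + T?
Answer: -269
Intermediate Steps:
K(l, T) = T + T*l
-8 - 87*K(-4, -1) = -8 - (-87)*(1 - 4) = -8 - (-87)*(-3) = -8 - 87*3 = -8 - 261 = -269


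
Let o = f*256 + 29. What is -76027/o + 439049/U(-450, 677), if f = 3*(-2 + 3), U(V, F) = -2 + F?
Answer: 298603828/537975 ≈ 555.05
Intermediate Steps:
f = 3 (f = 3*1 = 3)
o = 797 (o = 3*256 + 29 = 768 + 29 = 797)
-76027/o + 439049/U(-450, 677) = -76027/797 + 439049/(-2 + 677) = -76027*1/797 + 439049/675 = -76027/797 + 439049*(1/675) = -76027/797 + 439049/675 = 298603828/537975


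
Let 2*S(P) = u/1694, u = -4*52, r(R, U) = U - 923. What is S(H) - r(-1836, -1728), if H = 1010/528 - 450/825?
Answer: 2245345/847 ≈ 2650.9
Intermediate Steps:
r(R, U) = -923 + U
H = 361/264 (H = 1010*(1/528) - 450*1/825 = 505/264 - 6/11 = 361/264 ≈ 1.3674)
u = -208
S(P) = -52/847 (S(P) = (-208/1694)/2 = (-208*1/1694)/2 = (1/2)*(-104/847) = -52/847)
S(H) - r(-1836, -1728) = -52/847 - (-923 - 1728) = -52/847 - 1*(-2651) = -52/847 + 2651 = 2245345/847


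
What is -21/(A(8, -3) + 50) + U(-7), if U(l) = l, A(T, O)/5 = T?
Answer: -217/30 ≈ -7.2333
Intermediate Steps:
A(T, O) = 5*T
-21/(A(8, -3) + 50) + U(-7) = -21/(5*8 + 50) - 7 = -21/(40 + 50) - 7 = -21/90 - 7 = (1/90)*(-21) - 7 = -7/30 - 7 = -217/30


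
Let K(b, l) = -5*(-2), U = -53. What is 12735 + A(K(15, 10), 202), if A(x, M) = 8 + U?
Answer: 12690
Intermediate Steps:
K(b, l) = 10
A(x, M) = -45 (A(x, M) = 8 - 53 = -45)
12735 + A(K(15, 10), 202) = 12735 - 45 = 12690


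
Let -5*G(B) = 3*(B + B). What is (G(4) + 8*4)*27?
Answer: 3672/5 ≈ 734.40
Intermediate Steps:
G(B) = -6*B/5 (G(B) = -3*(B + B)/5 = -3*2*B/5 = -6*B/5)
(G(4) + 8*4)*27 = (-6/5*4 + 8*4)*27 = (-24/5 + 32)*27 = (136/5)*27 = 3672/5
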